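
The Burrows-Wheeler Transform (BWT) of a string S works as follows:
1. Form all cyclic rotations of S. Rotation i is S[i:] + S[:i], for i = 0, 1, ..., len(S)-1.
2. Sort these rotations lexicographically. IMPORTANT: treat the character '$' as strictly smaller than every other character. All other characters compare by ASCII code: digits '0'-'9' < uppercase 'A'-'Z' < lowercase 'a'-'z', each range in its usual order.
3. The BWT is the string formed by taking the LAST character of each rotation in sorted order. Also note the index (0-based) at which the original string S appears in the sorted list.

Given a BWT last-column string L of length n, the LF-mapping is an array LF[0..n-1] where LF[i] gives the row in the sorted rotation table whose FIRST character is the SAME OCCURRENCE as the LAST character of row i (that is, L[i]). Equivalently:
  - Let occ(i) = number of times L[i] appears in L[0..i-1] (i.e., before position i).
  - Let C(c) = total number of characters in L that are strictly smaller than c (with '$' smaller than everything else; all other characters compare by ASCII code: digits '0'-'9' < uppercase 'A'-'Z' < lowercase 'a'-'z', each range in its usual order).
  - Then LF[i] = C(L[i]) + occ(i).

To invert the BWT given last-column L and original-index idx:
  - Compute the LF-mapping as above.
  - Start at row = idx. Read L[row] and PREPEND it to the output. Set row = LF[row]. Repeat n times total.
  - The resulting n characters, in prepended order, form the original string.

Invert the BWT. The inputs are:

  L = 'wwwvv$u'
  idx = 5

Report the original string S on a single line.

LF mapping: 4 5 6 2 3 0 1
Walk LF starting at row 5, prepending L[row]:
  step 1: row=5, L[5]='$', prepend. Next row=LF[5]=0
  step 2: row=0, L[0]='w', prepend. Next row=LF[0]=4
  step 3: row=4, L[4]='v', prepend. Next row=LF[4]=3
  step 4: row=3, L[3]='v', prepend. Next row=LF[3]=2
  step 5: row=2, L[2]='w', prepend. Next row=LF[2]=6
  step 6: row=6, L[6]='u', prepend. Next row=LF[6]=1
  step 7: row=1, L[1]='w', prepend. Next row=LF[1]=5
Reversed output: wuwvvw$

Answer: wuwvvw$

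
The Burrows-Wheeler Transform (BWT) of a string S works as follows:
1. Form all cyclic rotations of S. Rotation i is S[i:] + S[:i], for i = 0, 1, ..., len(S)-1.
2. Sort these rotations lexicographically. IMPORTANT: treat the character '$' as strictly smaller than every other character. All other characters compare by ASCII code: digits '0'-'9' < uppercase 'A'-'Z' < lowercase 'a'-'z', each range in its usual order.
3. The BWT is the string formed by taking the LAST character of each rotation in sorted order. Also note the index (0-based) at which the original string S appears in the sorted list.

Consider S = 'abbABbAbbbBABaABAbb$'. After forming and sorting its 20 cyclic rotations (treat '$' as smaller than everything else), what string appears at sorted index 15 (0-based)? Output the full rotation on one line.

All 20 rotations (rotation i = S[i:]+S[:i]):
  rot[0] = abbABbAbbbBABaABAbb$
  rot[1] = bbABbAbbbBABaABAbb$a
  rot[2] = bABbAbbbBABaABAbb$ab
  rot[3] = ABbAbbbBABaABAbb$abb
  rot[4] = BbAbbbBABaABAbb$abbA
  rot[5] = bAbbbBABaABAbb$abbAB
  rot[6] = AbbbBABaABAbb$abbABb
  rot[7] = bbbBABaABAbb$abbABbA
  rot[8] = bbBABaABAbb$abbABbAb
  rot[9] = bBABaABAbb$abbABbAbb
  rot[10] = BABaABAbb$abbABbAbbb
  rot[11] = ABaABAbb$abbABbAbbbB
  rot[12] = BaABAbb$abbABbAbbbBA
  rot[13] = aABAbb$abbABbAbbbBAB
  rot[14] = ABAbb$abbABbAbbbBABa
  rot[15] = BAbb$abbABbAbbbBABaA
  rot[16] = Abb$abbABbAbbbBABaAB
  rot[17] = bb$abbABbAbbbBABaABA
  rot[18] = b$abbABbAbbbBABaABAb
  rot[19] = $abbABbAbbbBABaABAbb
Sorted (with $ < everything):
  sorted[0] = $abbABbAbbbBABaABAbb
  sorted[1] = ABAbb$abbABbAbbbBABa
  sorted[2] = ABaABAbb$abbABbAbbbB
  sorted[3] = ABbAbbbBABaABAbb$abb
  sorted[4] = Abb$abbABbAbbbBABaAB
  sorted[5] = AbbbBABaABAbb$abbABb
  sorted[6] = BABaABAbb$abbABbAbbb
  sorted[7] = BAbb$abbABbAbbbBABaA
  sorted[8] = BaABAbb$abbABbAbbbBA
  sorted[9] = BbAbbbBABaABAbb$abbA
  sorted[10] = aABAbb$abbABbAbbbBAB
  sorted[11] = abbABbAbbbBABaABAbb$
  sorted[12] = b$abbABbAbbbBABaABAb
  sorted[13] = bABbAbbbBABaABAbb$ab
  sorted[14] = bAbbbBABaABAbb$abbAB
  sorted[15] = bBABaABAbb$abbABbAbb
  sorted[16] = bb$abbABbAbbbBABaABA
  sorted[17] = bbABbAbbbBABaABAbb$a
  sorted[18] = bbBABaABAbb$abbABbAb
  sorted[19] = bbbBABaABAbb$abbABbA
sorted[15] = bBABaABAbb$abbABbAbb

Answer: bBABaABAbb$abbABbAbb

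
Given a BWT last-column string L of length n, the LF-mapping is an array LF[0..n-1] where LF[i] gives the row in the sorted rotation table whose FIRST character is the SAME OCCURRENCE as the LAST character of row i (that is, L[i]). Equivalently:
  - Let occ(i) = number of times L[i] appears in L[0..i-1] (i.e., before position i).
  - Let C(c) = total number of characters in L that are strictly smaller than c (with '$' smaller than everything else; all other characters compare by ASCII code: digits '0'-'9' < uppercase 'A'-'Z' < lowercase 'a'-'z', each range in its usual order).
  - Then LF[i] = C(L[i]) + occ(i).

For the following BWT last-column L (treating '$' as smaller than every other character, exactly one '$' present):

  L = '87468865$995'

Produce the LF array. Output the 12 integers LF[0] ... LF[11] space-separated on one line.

Char counts: '$':1, '4':1, '5':2, '6':2, '7':1, '8':3, '9':2
C (first-col start): C('$')=0, C('4')=1, C('5')=2, C('6')=4, C('7')=6, C('8')=7, C('9')=10
L[0]='8': occ=0, LF[0]=C('8')+0=7+0=7
L[1]='7': occ=0, LF[1]=C('7')+0=6+0=6
L[2]='4': occ=0, LF[2]=C('4')+0=1+0=1
L[3]='6': occ=0, LF[3]=C('6')+0=4+0=4
L[4]='8': occ=1, LF[4]=C('8')+1=7+1=8
L[5]='8': occ=2, LF[5]=C('8')+2=7+2=9
L[6]='6': occ=1, LF[6]=C('6')+1=4+1=5
L[7]='5': occ=0, LF[7]=C('5')+0=2+0=2
L[8]='$': occ=0, LF[8]=C('$')+0=0+0=0
L[9]='9': occ=0, LF[9]=C('9')+0=10+0=10
L[10]='9': occ=1, LF[10]=C('9')+1=10+1=11
L[11]='5': occ=1, LF[11]=C('5')+1=2+1=3

Answer: 7 6 1 4 8 9 5 2 0 10 11 3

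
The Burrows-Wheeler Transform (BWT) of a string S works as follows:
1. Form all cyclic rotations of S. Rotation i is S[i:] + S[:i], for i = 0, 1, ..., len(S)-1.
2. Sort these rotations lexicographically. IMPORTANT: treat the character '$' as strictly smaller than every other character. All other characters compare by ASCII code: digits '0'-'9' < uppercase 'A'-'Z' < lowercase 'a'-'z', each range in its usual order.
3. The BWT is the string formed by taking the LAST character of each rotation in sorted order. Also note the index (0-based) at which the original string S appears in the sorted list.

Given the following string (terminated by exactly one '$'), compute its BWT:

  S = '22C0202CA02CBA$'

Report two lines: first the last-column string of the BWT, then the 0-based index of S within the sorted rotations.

All 15 rotations (rotation i = S[i:]+S[:i]):
  rot[0] = 22C0202CA02CBA$
  rot[1] = 2C0202CA02CBA$2
  rot[2] = C0202CA02CBA$22
  rot[3] = 0202CA02CBA$22C
  rot[4] = 202CA02CBA$22C0
  rot[5] = 02CA02CBA$22C02
  rot[6] = 2CA02CBA$22C020
  rot[7] = CA02CBA$22C0202
  rot[8] = A02CBA$22C0202C
  rot[9] = 02CBA$22C0202CA
  rot[10] = 2CBA$22C0202CA0
  rot[11] = CBA$22C0202CA02
  rot[12] = BA$22C0202CA02C
  rot[13] = A$22C0202CA02CB
  rot[14] = $22C0202CA02CBA
Sorted (with $ < everything):
  sorted[0] = $22C0202CA02CBA  (last char: 'A')
  sorted[1] = 0202CA02CBA$22C  (last char: 'C')
  sorted[2] = 02CA02CBA$22C02  (last char: '2')
  sorted[3] = 02CBA$22C0202CA  (last char: 'A')
  sorted[4] = 202CA02CBA$22C0  (last char: '0')
  sorted[5] = 22C0202CA02CBA$  (last char: '$')
  sorted[6] = 2C0202CA02CBA$2  (last char: '2')
  sorted[7] = 2CA02CBA$22C020  (last char: '0')
  sorted[8] = 2CBA$22C0202CA0  (last char: '0')
  sorted[9] = A$22C0202CA02CB  (last char: 'B')
  sorted[10] = A02CBA$22C0202C  (last char: 'C')
  sorted[11] = BA$22C0202CA02C  (last char: 'C')
  sorted[12] = C0202CA02CBA$22  (last char: '2')
  sorted[13] = CA02CBA$22C0202  (last char: '2')
  sorted[14] = CBA$22C0202CA02  (last char: '2')
Last column: AC2A0$200BCC222
Original string S is at sorted index 5

Answer: AC2A0$200BCC222
5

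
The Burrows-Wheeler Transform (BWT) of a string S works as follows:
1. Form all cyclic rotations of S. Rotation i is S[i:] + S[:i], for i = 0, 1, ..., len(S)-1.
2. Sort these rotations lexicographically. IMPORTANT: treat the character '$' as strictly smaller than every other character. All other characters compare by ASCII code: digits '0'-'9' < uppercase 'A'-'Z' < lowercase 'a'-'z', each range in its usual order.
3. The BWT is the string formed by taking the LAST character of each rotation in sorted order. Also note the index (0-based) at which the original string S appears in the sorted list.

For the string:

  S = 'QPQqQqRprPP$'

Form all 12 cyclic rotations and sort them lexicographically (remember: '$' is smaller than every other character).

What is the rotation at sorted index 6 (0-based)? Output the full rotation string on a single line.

All 12 rotations (rotation i = S[i:]+S[:i]):
  rot[0] = QPQqQqRprPP$
  rot[1] = PQqQqRprPP$Q
  rot[2] = QqQqRprPP$QP
  rot[3] = qQqRprPP$QPQ
  rot[4] = QqRprPP$QPQq
  rot[5] = qRprPP$QPQqQ
  rot[6] = RprPP$QPQqQq
  rot[7] = prPP$QPQqQqR
  rot[8] = rPP$QPQqQqRp
  rot[9] = PP$QPQqQqRpr
  rot[10] = P$QPQqQqRprP
  rot[11] = $QPQqQqRprPP
Sorted (with $ < everything):
  sorted[0] = $QPQqQqRprPP
  sorted[1] = P$QPQqQqRprP
  sorted[2] = PP$QPQqQqRpr
  sorted[3] = PQqQqRprPP$Q
  sorted[4] = QPQqQqRprPP$
  sorted[5] = QqQqRprPP$QP
  sorted[6] = QqRprPP$QPQq
  sorted[7] = RprPP$QPQqQq
  sorted[8] = prPP$QPQqQqR
  sorted[9] = qQqRprPP$QPQ
  sorted[10] = qRprPP$QPQqQ
  sorted[11] = rPP$QPQqQqRp
sorted[6] = QqRprPP$QPQq

Answer: QqRprPP$QPQq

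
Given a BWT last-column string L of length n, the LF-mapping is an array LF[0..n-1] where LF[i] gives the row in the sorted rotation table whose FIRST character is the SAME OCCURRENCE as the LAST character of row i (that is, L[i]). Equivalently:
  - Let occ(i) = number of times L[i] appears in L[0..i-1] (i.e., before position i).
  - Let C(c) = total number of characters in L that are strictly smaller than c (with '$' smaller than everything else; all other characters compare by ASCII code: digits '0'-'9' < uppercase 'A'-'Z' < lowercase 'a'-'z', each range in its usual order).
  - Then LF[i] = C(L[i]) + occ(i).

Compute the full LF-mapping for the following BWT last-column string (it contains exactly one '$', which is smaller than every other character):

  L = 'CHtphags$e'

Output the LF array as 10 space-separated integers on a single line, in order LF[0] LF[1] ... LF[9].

Answer: 1 2 9 7 6 3 5 8 0 4

Derivation:
Char counts: '$':1, 'C':1, 'H':1, 'a':1, 'e':1, 'g':1, 'h':1, 'p':1, 's':1, 't':1
C (first-col start): C('$')=0, C('C')=1, C('H')=2, C('a')=3, C('e')=4, C('g')=5, C('h')=6, C('p')=7, C('s')=8, C('t')=9
L[0]='C': occ=0, LF[0]=C('C')+0=1+0=1
L[1]='H': occ=0, LF[1]=C('H')+0=2+0=2
L[2]='t': occ=0, LF[2]=C('t')+0=9+0=9
L[3]='p': occ=0, LF[3]=C('p')+0=7+0=7
L[4]='h': occ=0, LF[4]=C('h')+0=6+0=6
L[5]='a': occ=0, LF[5]=C('a')+0=3+0=3
L[6]='g': occ=0, LF[6]=C('g')+0=5+0=5
L[7]='s': occ=0, LF[7]=C('s')+0=8+0=8
L[8]='$': occ=0, LF[8]=C('$')+0=0+0=0
L[9]='e': occ=0, LF[9]=C('e')+0=4+0=4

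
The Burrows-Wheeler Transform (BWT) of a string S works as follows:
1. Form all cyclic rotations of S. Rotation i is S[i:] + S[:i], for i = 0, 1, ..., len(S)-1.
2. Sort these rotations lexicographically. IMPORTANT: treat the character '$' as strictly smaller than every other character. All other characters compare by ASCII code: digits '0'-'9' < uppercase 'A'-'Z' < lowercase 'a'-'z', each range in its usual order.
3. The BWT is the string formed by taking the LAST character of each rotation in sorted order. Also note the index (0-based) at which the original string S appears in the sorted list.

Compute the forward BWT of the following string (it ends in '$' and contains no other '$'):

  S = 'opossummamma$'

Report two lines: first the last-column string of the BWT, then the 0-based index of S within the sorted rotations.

All 13 rotations (rotation i = S[i:]+S[:i]):
  rot[0] = opossummamma$
  rot[1] = possummamma$o
  rot[2] = ossummamma$op
  rot[3] = ssummamma$opo
  rot[4] = summamma$opos
  rot[5] = ummamma$oposs
  rot[6] = mmamma$opossu
  rot[7] = mamma$opossum
  rot[8] = amma$opossumm
  rot[9] = mma$opossumma
  rot[10] = ma$opossummam
  rot[11] = a$opossummamm
  rot[12] = $opossummamma
Sorted (with $ < everything):
  sorted[0] = $opossummamma  (last char: 'a')
  sorted[1] = a$opossummamm  (last char: 'm')
  sorted[2] = amma$opossumm  (last char: 'm')
  sorted[3] = ma$opossummam  (last char: 'm')
  sorted[4] = mamma$opossum  (last char: 'm')
  sorted[5] = mma$opossumma  (last char: 'a')
  sorted[6] = mmamma$opossu  (last char: 'u')
  sorted[7] = opossummamma$  (last char: '$')
  sorted[8] = ossummamma$op  (last char: 'p')
  sorted[9] = possummamma$o  (last char: 'o')
  sorted[10] = ssummamma$opo  (last char: 'o')
  sorted[11] = summamma$opos  (last char: 's')
  sorted[12] = ummamma$oposs  (last char: 's')
Last column: ammmmau$pooss
Original string S is at sorted index 7

Answer: ammmmau$pooss
7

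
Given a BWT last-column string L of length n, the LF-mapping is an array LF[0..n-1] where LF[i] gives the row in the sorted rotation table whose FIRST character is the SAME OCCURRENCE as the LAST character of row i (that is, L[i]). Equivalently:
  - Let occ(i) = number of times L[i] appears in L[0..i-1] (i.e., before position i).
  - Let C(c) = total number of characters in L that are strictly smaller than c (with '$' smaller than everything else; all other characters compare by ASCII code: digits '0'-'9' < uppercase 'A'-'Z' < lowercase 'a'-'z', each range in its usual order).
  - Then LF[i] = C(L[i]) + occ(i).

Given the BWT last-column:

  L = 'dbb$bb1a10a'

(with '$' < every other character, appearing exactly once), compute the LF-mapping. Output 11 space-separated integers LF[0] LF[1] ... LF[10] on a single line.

Answer: 10 6 7 0 8 9 2 4 3 1 5

Derivation:
Char counts: '$':1, '0':1, '1':2, 'a':2, 'b':4, 'd':1
C (first-col start): C('$')=0, C('0')=1, C('1')=2, C('a')=4, C('b')=6, C('d')=10
L[0]='d': occ=0, LF[0]=C('d')+0=10+0=10
L[1]='b': occ=0, LF[1]=C('b')+0=6+0=6
L[2]='b': occ=1, LF[2]=C('b')+1=6+1=7
L[3]='$': occ=0, LF[3]=C('$')+0=0+0=0
L[4]='b': occ=2, LF[4]=C('b')+2=6+2=8
L[5]='b': occ=3, LF[5]=C('b')+3=6+3=9
L[6]='1': occ=0, LF[6]=C('1')+0=2+0=2
L[7]='a': occ=0, LF[7]=C('a')+0=4+0=4
L[8]='1': occ=1, LF[8]=C('1')+1=2+1=3
L[9]='0': occ=0, LF[9]=C('0')+0=1+0=1
L[10]='a': occ=1, LF[10]=C('a')+1=4+1=5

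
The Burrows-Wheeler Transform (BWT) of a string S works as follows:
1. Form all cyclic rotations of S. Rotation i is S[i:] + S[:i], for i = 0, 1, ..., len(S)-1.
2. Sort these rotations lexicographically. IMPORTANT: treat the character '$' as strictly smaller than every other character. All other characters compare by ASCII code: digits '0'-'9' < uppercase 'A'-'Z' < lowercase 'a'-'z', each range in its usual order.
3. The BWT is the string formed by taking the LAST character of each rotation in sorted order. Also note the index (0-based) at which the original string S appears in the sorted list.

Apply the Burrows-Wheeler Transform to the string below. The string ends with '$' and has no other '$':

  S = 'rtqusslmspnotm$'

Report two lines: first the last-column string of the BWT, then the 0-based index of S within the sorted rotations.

Answer: mstlpnst$smuorq
8

Derivation:
All 15 rotations (rotation i = S[i:]+S[:i]):
  rot[0] = rtqusslmspnotm$
  rot[1] = tqusslmspnotm$r
  rot[2] = qusslmspnotm$rt
  rot[3] = usslmspnotm$rtq
  rot[4] = sslmspnotm$rtqu
  rot[5] = slmspnotm$rtqus
  rot[6] = lmspnotm$rtquss
  rot[7] = mspnotm$rtqussl
  rot[8] = spnotm$rtqusslm
  rot[9] = pnotm$rtqusslms
  rot[10] = notm$rtqusslmsp
  rot[11] = otm$rtqusslmspn
  rot[12] = tm$rtqusslmspno
  rot[13] = m$rtqusslmspnot
  rot[14] = $rtqusslmspnotm
Sorted (with $ < everything):
  sorted[0] = $rtqusslmspnotm  (last char: 'm')
  sorted[1] = lmspnotm$rtquss  (last char: 's')
  sorted[2] = m$rtqusslmspnot  (last char: 't')
  sorted[3] = mspnotm$rtqussl  (last char: 'l')
  sorted[4] = notm$rtqusslmsp  (last char: 'p')
  sorted[5] = otm$rtqusslmspn  (last char: 'n')
  sorted[6] = pnotm$rtqusslms  (last char: 's')
  sorted[7] = qusslmspnotm$rt  (last char: 't')
  sorted[8] = rtqusslmspnotm$  (last char: '$')
  sorted[9] = slmspnotm$rtqus  (last char: 's')
  sorted[10] = spnotm$rtqusslm  (last char: 'm')
  sorted[11] = sslmspnotm$rtqu  (last char: 'u')
  sorted[12] = tm$rtqusslmspno  (last char: 'o')
  sorted[13] = tqusslmspnotm$r  (last char: 'r')
  sorted[14] = usslmspnotm$rtq  (last char: 'q')
Last column: mstlpnst$smuorq
Original string S is at sorted index 8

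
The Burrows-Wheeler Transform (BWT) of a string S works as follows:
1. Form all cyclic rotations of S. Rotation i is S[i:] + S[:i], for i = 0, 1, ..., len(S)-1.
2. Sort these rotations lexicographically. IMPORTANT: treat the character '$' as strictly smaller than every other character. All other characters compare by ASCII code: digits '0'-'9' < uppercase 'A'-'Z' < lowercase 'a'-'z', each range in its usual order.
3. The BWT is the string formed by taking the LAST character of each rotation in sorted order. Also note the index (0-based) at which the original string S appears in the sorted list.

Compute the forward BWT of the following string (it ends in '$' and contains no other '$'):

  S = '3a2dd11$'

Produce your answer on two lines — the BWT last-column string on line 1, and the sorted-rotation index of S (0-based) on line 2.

All 8 rotations (rotation i = S[i:]+S[:i]):
  rot[0] = 3a2dd11$
  rot[1] = a2dd11$3
  rot[2] = 2dd11$3a
  rot[3] = dd11$3a2
  rot[4] = d11$3a2d
  rot[5] = 11$3a2dd
  rot[6] = 1$3a2dd1
  rot[7] = $3a2dd11
Sorted (with $ < everything):
  sorted[0] = $3a2dd11  (last char: '1')
  sorted[1] = 1$3a2dd1  (last char: '1')
  sorted[2] = 11$3a2dd  (last char: 'd')
  sorted[3] = 2dd11$3a  (last char: 'a')
  sorted[4] = 3a2dd11$  (last char: '$')
  sorted[5] = a2dd11$3  (last char: '3')
  sorted[6] = d11$3a2d  (last char: 'd')
  sorted[7] = dd11$3a2  (last char: '2')
Last column: 11da$3d2
Original string S is at sorted index 4

Answer: 11da$3d2
4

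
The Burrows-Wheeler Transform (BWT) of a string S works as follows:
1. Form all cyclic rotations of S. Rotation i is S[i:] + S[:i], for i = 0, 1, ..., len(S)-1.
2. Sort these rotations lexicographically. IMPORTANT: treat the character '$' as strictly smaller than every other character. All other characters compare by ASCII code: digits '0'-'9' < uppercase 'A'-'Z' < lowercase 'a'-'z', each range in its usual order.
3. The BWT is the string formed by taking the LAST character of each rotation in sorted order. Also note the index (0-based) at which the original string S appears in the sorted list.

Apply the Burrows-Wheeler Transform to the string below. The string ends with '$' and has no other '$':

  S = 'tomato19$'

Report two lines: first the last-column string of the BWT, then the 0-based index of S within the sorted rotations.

All 9 rotations (rotation i = S[i:]+S[:i]):
  rot[0] = tomato19$
  rot[1] = omato19$t
  rot[2] = mato19$to
  rot[3] = ato19$tom
  rot[4] = to19$toma
  rot[5] = o19$tomat
  rot[6] = 19$tomato
  rot[7] = 9$tomato1
  rot[8] = $tomato19
Sorted (with $ < everything):
  sorted[0] = $tomato19  (last char: '9')
  sorted[1] = 19$tomato  (last char: 'o')
  sorted[2] = 9$tomato1  (last char: '1')
  sorted[3] = ato19$tom  (last char: 'm')
  sorted[4] = mato19$to  (last char: 'o')
  sorted[5] = o19$tomat  (last char: 't')
  sorted[6] = omato19$t  (last char: 't')
  sorted[7] = to19$toma  (last char: 'a')
  sorted[8] = tomato19$  (last char: '$')
Last column: 9o1motta$
Original string S is at sorted index 8

Answer: 9o1motta$
8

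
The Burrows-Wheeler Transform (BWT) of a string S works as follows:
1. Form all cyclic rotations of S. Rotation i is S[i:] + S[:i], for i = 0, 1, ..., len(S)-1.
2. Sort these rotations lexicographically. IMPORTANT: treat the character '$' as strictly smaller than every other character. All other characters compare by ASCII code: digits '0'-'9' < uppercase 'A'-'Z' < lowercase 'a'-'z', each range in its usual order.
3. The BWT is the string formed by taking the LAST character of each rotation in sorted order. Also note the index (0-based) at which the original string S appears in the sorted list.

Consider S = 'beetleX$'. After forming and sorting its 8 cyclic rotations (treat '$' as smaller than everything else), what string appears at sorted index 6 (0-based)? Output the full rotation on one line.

Answer: leX$beet

Derivation:
All 8 rotations (rotation i = S[i:]+S[:i]):
  rot[0] = beetleX$
  rot[1] = eetleX$b
  rot[2] = etleX$be
  rot[3] = tleX$bee
  rot[4] = leX$beet
  rot[5] = eX$beetl
  rot[6] = X$beetle
  rot[7] = $beetleX
Sorted (with $ < everything):
  sorted[0] = $beetleX
  sorted[1] = X$beetle
  sorted[2] = beetleX$
  sorted[3] = eX$beetl
  sorted[4] = eetleX$b
  sorted[5] = etleX$be
  sorted[6] = leX$beet
  sorted[7] = tleX$bee
sorted[6] = leX$beet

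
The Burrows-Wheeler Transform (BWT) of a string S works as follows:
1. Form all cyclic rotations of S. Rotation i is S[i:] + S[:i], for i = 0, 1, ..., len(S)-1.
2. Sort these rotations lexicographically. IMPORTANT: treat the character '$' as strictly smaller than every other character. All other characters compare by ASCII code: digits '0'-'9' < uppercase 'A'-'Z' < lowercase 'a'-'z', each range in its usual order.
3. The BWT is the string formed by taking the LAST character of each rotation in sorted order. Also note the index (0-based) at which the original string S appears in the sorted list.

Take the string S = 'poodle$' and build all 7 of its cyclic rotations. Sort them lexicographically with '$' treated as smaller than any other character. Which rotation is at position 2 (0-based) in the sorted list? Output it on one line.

All 7 rotations (rotation i = S[i:]+S[:i]):
  rot[0] = poodle$
  rot[1] = oodle$p
  rot[2] = odle$po
  rot[3] = dle$poo
  rot[4] = le$pood
  rot[5] = e$poodl
  rot[6] = $poodle
Sorted (with $ < everything):
  sorted[0] = $poodle
  sorted[1] = dle$poo
  sorted[2] = e$poodl
  sorted[3] = le$pood
  sorted[4] = odle$po
  sorted[5] = oodle$p
  sorted[6] = poodle$
sorted[2] = e$poodl

Answer: e$poodl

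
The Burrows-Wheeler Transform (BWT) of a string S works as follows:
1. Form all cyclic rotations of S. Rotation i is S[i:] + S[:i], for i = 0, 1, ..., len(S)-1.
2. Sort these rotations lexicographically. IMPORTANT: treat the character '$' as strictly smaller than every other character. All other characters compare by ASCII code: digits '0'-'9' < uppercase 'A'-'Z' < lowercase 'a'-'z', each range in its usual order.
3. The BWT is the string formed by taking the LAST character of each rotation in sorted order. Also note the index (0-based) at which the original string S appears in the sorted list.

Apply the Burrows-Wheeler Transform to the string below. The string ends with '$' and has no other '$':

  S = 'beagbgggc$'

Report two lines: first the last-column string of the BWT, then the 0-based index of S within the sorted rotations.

All 10 rotations (rotation i = S[i:]+S[:i]):
  rot[0] = beagbgggc$
  rot[1] = eagbgggc$b
  rot[2] = agbgggc$be
  rot[3] = gbgggc$bea
  rot[4] = bgggc$beag
  rot[5] = gggc$beagb
  rot[6] = ggc$beagbg
  rot[7] = gc$beagbgg
  rot[8] = c$beagbggg
  rot[9] = $beagbgggc
Sorted (with $ < everything):
  sorted[0] = $beagbgggc  (last char: 'c')
  sorted[1] = agbgggc$be  (last char: 'e')
  sorted[2] = beagbgggc$  (last char: '$')
  sorted[3] = bgggc$beag  (last char: 'g')
  sorted[4] = c$beagbggg  (last char: 'g')
  sorted[5] = eagbgggc$b  (last char: 'b')
  sorted[6] = gbgggc$bea  (last char: 'a')
  sorted[7] = gc$beagbgg  (last char: 'g')
  sorted[8] = ggc$beagbg  (last char: 'g')
  sorted[9] = gggc$beagb  (last char: 'b')
Last column: ce$ggbaggb
Original string S is at sorted index 2

Answer: ce$ggbaggb
2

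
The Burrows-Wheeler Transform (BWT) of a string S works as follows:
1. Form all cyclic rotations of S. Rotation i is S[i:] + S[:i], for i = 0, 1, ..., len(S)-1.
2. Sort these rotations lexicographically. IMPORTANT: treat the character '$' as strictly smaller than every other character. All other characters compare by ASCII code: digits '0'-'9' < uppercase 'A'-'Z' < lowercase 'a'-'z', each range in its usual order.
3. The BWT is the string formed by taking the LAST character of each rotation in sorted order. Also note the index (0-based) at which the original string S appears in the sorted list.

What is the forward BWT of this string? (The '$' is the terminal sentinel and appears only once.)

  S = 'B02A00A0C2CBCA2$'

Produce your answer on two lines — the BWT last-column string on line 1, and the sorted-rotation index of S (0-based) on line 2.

All 16 rotations (rotation i = S[i:]+S[:i]):
  rot[0] = B02A00A0C2CBCA2$
  rot[1] = 02A00A0C2CBCA2$B
  rot[2] = 2A00A0C2CBCA2$B0
  rot[3] = A00A0C2CBCA2$B02
  rot[4] = 00A0C2CBCA2$B02A
  rot[5] = 0A0C2CBCA2$B02A0
  rot[6] = A0C2CBCA2$B02A00
  rot[7] = 0C2CBCA2$B02A00A
  rot[8] = C2CBCA2$B02A00A0
  rot[9] = 2CBCA2$B02A00A0C
  rot[10] = CBCA2$B02A00A0C2
  rot[11] = BCA2$B02A00A0C2C
  rot[12] = CA2$B02A00A0C2CB
  rot[13] = A2$B02A00A0C2CBC
  rot[14] = 2$B02A00A0C2CBCA
  rot[15] = $B02A00A0C2CBCA2
Sorted (with $ < everything):
  sorted[0] = $B02A00A0C2CBCA2  (last char: '2')
  sorted[1] = 00A0C2CBCA2$B02A  (last char: 'A')
  sorted[2] = 02A00A0C2CBCA2$B  (last char: 'B')
  sorted[3] = 0A0C2CBCA2$B02A0  (last char: '0')
  sorted[4] = 0C2CBCA2$B02A00A  (last char: 'A')
  sorted[5] = 2$B02A00A0C2CBCA  (last char: 'A')
  sorted[6] = 2A00A0C2CBCA2$B0  (last char: '0')
  sorted[7] = 2CBCA2$B02A00A0C  (last char: 'C')
  sorted[8] = A00A0C2CBCA2$B02  (last char: '2')
  sorted[9] = A0C2CBCA2$B02A00  (last char: '0')
  sorted[10] = A2$B02A00A0C2CBC  (last char: 'C')
  sorted[11] = B02A00A0C2CBCA2$  (last char: '$')
  sorted[12] = BCA2$B02A00A0C2C  (last char: 'C')
  sorted[13] = C2CBCA2$B02A00A0  (last char: '0')
  sorted[14] = CA2$B02A00A0C2CB  (last char: 'B')
  sorted[15] = CBCA2$B02A00A0C2  (last char: '2')
Last column: 2AB0AA0C20C$C0B2
Original string S is at sorted index 11

Answer: 2AB0AA0C20C$C0B2
11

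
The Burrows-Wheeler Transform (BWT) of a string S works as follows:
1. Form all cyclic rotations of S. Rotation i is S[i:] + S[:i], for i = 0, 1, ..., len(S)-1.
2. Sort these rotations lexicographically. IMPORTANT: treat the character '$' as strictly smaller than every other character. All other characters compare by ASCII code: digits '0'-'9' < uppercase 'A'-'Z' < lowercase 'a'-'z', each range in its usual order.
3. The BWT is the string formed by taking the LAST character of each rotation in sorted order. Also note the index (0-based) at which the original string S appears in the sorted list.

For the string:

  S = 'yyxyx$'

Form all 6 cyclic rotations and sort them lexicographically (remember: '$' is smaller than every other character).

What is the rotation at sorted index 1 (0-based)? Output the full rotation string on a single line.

All 6 rotations (rotation i = S[i:]+S[:i]):
  rot[0] = yyxyx$
  rot[1] = yxyx$y
  rot[2] = xyx$yy
  rot[3] = yx$yyx
  rot[4] = x$yyxy
  rot[5] = $yyxyx
Sorted (with $ < everything):
  sorted[0] = $yyxyx
  sorted[1] = x$yyxy
  sorted[2] = xyx$yy
  sorted[3] = yx$yyx
  sorted[4] = yxyx$y
  sorted[5] = yyxyx$
sorted[1] = x$yyxy

Answer: x$yyxy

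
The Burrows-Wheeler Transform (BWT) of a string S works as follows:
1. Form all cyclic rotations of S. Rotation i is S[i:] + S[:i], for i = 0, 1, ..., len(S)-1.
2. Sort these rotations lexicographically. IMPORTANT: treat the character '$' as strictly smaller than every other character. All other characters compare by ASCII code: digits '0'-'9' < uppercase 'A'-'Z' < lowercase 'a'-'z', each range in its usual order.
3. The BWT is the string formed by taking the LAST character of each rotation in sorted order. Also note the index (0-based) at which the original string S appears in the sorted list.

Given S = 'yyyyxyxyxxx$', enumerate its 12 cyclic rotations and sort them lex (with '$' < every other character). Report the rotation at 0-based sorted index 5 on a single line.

All 12 rotations (rotation i = S[i:]+S[:i]):
  rot[0] = yyyyxyxyxxx$
  rot[1] = yyyxyxyxxx$y
  rot[2] = yyxyxyxxx$yy
  rot[3] = yxyxyxxx$yyy
  rot[4] = xyxyxxx$yyyy
  rot[5] = yxyxxx$yyyyx
  rot[6] = xyxxx$yyyyxy
  rot[7] = yxxx$yyyyxyx
  rot[8] = xxx$yyyyxyxy
  rot[9] = xx$yyyyxyxyx
  rot[10] = x$yyyyxyxyxx
  rot[11] = $yyyyxyxyxxx
Sorted (with $ < everything):
  sorted[0] = $yyyyxyxyxxx
  sorted[1] = x$yyyyxyxyxx
  sorted[2] = xx$yyyyxyxyx
  sorted[3] = xxx$yyyyxyxy
  sorted[4] = xyxxx$yyyyxy
  sorted[5] = xyxyxxx$yyyy
  sorted[6] = yxxx$yyyyxyx
  sorted[7] = yxyxxx$yyyyx
  sorted[8] = yxyxyxxx$yyy
  sorted[9] = yyxyxyxxx$yy
  sorted[10] = yyyxyxyxxx$y
  sorted[11] = yyyyxyxyxxx$
sorted[5] = xyxyxxx$yyyy

Answer: xyxyxxx$yyyy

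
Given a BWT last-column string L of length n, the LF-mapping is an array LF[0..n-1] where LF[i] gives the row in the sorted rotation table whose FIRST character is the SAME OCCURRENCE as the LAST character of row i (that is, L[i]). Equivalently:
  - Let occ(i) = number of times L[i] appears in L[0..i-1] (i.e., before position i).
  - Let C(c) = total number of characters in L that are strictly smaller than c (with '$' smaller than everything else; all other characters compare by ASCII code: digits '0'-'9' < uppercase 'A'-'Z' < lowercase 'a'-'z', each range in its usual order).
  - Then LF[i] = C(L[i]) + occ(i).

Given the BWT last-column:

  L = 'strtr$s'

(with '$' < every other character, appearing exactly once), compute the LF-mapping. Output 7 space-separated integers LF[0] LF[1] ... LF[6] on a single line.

Answer: 3 5 1 6 2 0 4

Derivation:
Char counts: '$':1, 'r':2, 's':2, 't':2
C (first-col start): C('$')=0, C('r')=1, C('s')=3, C('t')=5
L[0]='s': occ=0, LF[0]=C('s')+0=3+0=3
L[1]='t': occ=0, LF[1]=C('t')+0=5+0=5
L[2]='r': occ=0, LF[2]=C('r')+0=1+0=1
L[3]='t': occ=1, LF[3]=C('t')+1=5+1=6
L[4]='r': occ=1, LF[4]=C('r')+1=1+1=2
L[5]='$': occ=0, LF[5]=C('$')+0=0+0=0
L[6]='s': occ=1, LF[6]=C('s')+1=3+1=4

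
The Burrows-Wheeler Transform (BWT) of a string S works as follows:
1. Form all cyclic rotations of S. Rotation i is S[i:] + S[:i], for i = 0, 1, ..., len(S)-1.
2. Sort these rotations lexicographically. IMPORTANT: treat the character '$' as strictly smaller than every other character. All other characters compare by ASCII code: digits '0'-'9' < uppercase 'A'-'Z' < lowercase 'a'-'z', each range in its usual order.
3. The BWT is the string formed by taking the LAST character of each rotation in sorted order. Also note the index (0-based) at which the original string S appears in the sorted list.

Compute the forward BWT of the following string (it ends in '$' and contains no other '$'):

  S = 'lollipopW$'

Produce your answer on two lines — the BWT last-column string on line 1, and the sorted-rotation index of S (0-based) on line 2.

All 10 rotations (rotation i = S[i:]+S[:i]):
  rot[0] = lollipopW$
  rot[1] = ollipopW$l
  rot[2] = llipopW$lo
  rot[3] = lipopW$lol
  rot[4] = ipopW$loll
  rot[5] = popW$lolli
  rot[6] = opW$lollip
  rot[7] = pW$lollipo
  rot[8] = W$lollipop
  rot[9] = $lollipopW
Sorted (with $ < everything):
  sorted[0] = $lollipopW  (last char: 'W')
  sorted[1] = W$lollipop  (last char: 'p')
  sorted[2] = ipopW$loll  (last char: 'l')
  sorted[3] = lipopW$lol  (last char: 'l')
  sorted[4] = llipopW$lo  (last char: 'o')
  sorted[5] = lollipopW$  (last char: '$')
  sorted[6] = ollipopW$l  (last char: 'l')
  sorted[7] = opW$lollip  (last char: 'p')
  sorted[8] = pW$lollipo  (last char: 'o')
  sorted[9] = popW$lolli  (last char: 'i')
Last column: Wpllo$lpoi
Original string S is at sorted index 5

Answer: Wpllo$lpoi
5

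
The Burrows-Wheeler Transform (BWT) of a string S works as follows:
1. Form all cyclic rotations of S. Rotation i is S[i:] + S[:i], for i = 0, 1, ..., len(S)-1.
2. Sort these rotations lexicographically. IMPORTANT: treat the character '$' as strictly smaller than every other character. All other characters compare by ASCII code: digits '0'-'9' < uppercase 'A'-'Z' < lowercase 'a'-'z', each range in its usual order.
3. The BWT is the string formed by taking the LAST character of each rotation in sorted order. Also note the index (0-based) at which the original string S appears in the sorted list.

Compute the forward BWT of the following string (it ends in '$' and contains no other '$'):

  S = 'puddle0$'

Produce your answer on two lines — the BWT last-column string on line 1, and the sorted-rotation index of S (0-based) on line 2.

Answer: 0eudld$p
6

Derivation:
All 8 rotations (rotation i = S[i:]+S[:i]):
  rot[0] = puddle0$
  rot[1] = uddle0$p
  rot[2] = ddle0$pu
  rot[3] = dle0$pud
  rot[4] = le0$pudd
  rot[5] = e0$puddl
  rot[6] = 0$puddle
  rot[7] = $puddle0
Sorted (with $ < everything):
  sorted[0] = $puddle0  (last char: '0')
  sorted[1] = 0$puddle  (last char: 'e')
  sorted[2] = ddle0$pu  (last char: 'u')
  sorted[3] = dle0$pud  (last char: 'd')
  sorted[4] = e0$puddl  (last char: 'l')
  sorted[5] = le0$pudd  (last char: 'd')
  sorted[6] = puddle0$  (last char: '$')
  sorted[7] = uddle0$p  (last char: 'p')
Last column: 0eudld$p
Original string S is at sorted index 6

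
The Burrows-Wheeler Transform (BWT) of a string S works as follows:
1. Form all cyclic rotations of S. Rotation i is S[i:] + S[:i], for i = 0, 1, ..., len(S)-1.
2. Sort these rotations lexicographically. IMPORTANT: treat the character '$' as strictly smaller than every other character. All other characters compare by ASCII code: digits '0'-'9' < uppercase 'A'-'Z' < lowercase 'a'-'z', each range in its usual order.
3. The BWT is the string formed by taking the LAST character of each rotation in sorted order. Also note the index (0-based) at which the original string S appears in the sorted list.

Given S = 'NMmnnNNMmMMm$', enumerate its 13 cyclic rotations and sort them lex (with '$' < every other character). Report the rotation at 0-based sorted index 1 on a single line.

All 13 rotations (rotation i = S[i:]+S[:i]):
  rot[0] = NMmnnNNMmMMm$
  rot[1] = MmnnNNMmMMm$N
  rot[2] = mnnNNMmMMm$NM
  rot[3] = nnNNMmMMm$NMm
  rot[4] = nNNMmMMm$NMmn
  rot[5] = NNMmMMm$NMmnn
  rot[6] = NMmMMm$NMmnnN
  rot[7] = MmMMm$NMmnnNN
  rot[8] = mMMm$NMmnnNNM
  rot[9] = MMm$NMmnnNNMm
  rot[10] = Mm$NMmnnNNMmM
  rot[11] = m$NMmnnNNMmMM
  rot[12] = $NMmnnNNMmMMm
Sorted (with $ < everything):
  sorted[0] = $NMmnnNNMmMMm
  sorted[1] = MMm$NMmnnNNMm
  sorted[2] = Mm$NMmnnNNMmM
  sorted[3] = MmMMm$NMmnnNN
  sorted[4] = MmnnNNMmMMm$N
  sorted[5] = NMmMMm$NMmnnN
  sorted[6] = NMmnnNNMmMMm$
  sorted[7] = NNMmMMm$NMmnn
  sorted[8] = m$NMmnnNNMmMM
  sorted[9] = mMMm$NMmnnNNM
  sorted[10] = mnnNNMmMMm$NM
  sorted[11] = nNNMmMMm$NMmn
  sorted[12] = nnNNMmMMm$NMm
sorted[1] = MMm$NMmnnNNMm

Answer: MMm$NMmnnNNMm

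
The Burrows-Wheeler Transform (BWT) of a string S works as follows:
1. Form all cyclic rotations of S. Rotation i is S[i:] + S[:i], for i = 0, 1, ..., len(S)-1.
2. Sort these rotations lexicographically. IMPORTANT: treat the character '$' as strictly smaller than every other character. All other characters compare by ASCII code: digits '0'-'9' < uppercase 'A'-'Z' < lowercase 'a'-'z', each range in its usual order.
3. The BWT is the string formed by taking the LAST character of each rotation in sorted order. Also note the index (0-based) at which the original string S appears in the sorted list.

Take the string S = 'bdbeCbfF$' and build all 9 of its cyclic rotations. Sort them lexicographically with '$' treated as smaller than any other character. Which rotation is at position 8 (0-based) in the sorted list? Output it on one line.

All 9 rotations (rotation i = S[i:]+S[:i]):
  rot[0] = bdbeCbfF$
  rot[1] = dbeCbfF$b
  rot[2] = beCbfF$bd
  rot[3] = eCbfF$bdb
  rot[4] = CbfF$bdbe
  rot[5] = bfF$bdbeC
  rot[6] = fF$bdbeCb
  rot[7] = F$bdbeCbf
  rot[8] = $bdbeCbfF
Sorted (with $ < everything):
  sorted[0] = $bdbeCbfF
  sorted[1] = CbfF$bdbe
  sorted[2] = F$bdbeCbf
  sorted[3] = bdbeCbfF$
  sorted[4] = beCbfF$bd
  sorted[5] = bfF$bdbeC
  sorted[6] = dbeCbfF$b
  sorted[7] = eCbfF$bdb
  sorted[8] = fF$bdbeCb
sorted[8] = fF$bdbeCb

Answer: fF$bdbeCb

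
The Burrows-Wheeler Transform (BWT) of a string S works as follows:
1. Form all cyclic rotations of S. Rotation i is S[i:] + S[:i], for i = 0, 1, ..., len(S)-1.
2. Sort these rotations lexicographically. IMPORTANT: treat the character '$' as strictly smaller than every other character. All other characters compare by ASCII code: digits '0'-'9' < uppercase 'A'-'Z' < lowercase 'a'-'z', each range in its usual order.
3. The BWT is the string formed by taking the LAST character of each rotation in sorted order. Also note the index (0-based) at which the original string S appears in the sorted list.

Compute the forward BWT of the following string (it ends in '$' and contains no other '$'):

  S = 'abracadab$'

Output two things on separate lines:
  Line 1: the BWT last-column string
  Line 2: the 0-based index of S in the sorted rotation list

Answer: bd$rcaaaab
2

Derivation:
All 10 rotations (rotation i = S[i:]+S[:i]):
  rot[0] = abracadab$
  rot[1] = bracadab$a
  rot[2] = racadab$ab
  rot[3] = acadab$abr
  rot[4] = cadab$abra
  rot[5] = adab$abrac
  rot[6] = dab$abraca
  rot[7] = ab$abracad
  rot[8] = b$abracada
  rot[9] = $abracadab
Sorted (with $ < everything):
  sorted[0] = $abracadab  (last char: 'b')
  sorted[1] = ab$abracad  (last char: 'd')
  sorted[2] = abracadab$  (last char: '$')
  sorted[3] = acadab$abr  (last char: 'r')
  sorted[4] = adab$abrac  (last char: 'c')
  sorted[5] = b$abracada  (last char: 'a')
  sorted[6] = bracadab$a  (last char: 'a')
  sorted[7] = cadab$abra  (last char: 'a')
  sorted[8] = dab$abraca  (last char: 'a')
  sorted[9] = racadab$ab  (last char: 'b')
Last column: bd$rcaaaab
Original string S is at sorted index 2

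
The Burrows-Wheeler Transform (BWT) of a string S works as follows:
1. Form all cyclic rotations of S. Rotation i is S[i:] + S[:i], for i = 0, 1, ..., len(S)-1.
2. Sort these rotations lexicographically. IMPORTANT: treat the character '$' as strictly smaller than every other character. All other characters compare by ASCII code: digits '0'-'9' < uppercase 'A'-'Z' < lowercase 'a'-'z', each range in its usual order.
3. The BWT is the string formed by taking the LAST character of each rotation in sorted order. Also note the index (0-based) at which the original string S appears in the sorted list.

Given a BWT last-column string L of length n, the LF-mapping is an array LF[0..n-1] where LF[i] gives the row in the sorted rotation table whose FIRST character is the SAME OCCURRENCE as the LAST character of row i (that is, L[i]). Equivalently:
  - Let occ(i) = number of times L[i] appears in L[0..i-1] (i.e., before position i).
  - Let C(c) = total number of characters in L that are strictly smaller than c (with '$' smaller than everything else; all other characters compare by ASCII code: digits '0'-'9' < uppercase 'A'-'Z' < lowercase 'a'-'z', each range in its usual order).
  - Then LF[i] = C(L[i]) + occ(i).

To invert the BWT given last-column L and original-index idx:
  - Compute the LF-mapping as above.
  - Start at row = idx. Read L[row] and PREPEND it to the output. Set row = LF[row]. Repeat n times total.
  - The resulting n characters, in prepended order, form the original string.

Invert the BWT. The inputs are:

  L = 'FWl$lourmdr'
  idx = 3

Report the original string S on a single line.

Answer: drumrollWF$

Derivation:
LF mapping: 1 2 4 0 5 7 10 8 6 3 9
Walk LF starting at row 3, prepending L[row]:
  step 1: row=3, L[3]='$', prepend. Next row=LF[3]=0
  step 2: row=0, L[0]='F', prepend. Next row=LF[0]=1
  step 3: row=1, L[1]='W', prepend. Next row=LF[1]=2
  step 4: row=2, L[2]='l', prepend. Next row=LF[2]=4
  step 5: row=4, L[4]='l', prepend. Next row=LF[4]=5
  step 6: row=5, L[5]='o', prepend. Next row=LF[5]=7
  step 7: row=7, L[7]='r', prepend. Next row=LF[7]=8
  step 8: row=8, L[8]='m', prepend. Next row=LF[8]=6
  step 9: row=6, L[6]='u', prepend. Next row=LF[6]=10
  step 10: row=10, L[10]='r', prepend. Next row=LF[10]=9
  step 11: row=9, L[9]='d', prepend. Next row=LF[9]=3
Reversed output: drumrollWF$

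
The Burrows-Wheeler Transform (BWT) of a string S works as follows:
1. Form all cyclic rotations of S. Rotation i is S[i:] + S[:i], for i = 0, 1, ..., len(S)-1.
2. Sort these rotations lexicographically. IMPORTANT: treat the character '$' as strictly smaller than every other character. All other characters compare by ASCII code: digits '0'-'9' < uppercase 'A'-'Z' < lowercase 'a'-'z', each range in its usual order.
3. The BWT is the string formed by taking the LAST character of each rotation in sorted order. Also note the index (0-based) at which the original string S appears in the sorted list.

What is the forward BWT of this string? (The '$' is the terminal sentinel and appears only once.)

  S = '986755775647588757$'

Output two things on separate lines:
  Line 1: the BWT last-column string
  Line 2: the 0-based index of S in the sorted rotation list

Answer: 767775758567845985$
18

Derivation:
All 19 rotations (rotation i = S[i:]+S[:i]):
  rot[0] = 986755775647588757$
  rot[1] = 86755775647588757$9
  rot[2] = 6755775647588757$98
  rot[3] = 755775647588757$986
  rot[4] = 55775647588757$9867
  rot[5] = 5775647588757$98675
  rot[6] = 775647588757$986755
  rot[7] = 75647588757$9867557
  rot[8] = 5647588757$98675577
  rot[9] = 647588757$986755775
  rot[10] = 47588757$9867557756
  rot[11] = 7588757$98675577564
  rot[12] = 588757$986755775647
  rot[13] = 88757$9867557756475
  rot[14] = 8757$98675577564758
  rot[15] = 757$986755775647588
  rot[16] = 57$9867557756475887
  rot[17] = 7$98675577564758875
  rot[18] = $986755775647588757
Sorted (with $ < everything):
  sorted[0] = $986755775647588757  (last char: '7')
  sorted[1] = 47588757$9867557756  (last char: '6')
  sorted[2] = 55775647588757$9867  (last char: '7')
  sorted[3] = 5647588757$98675577  (last char: '7')
  sorted[4] = 57$9867557756475887  (last char: '7')
  sorted[5] = 5775647588757$98675  (last char: '5')
  sorted[6] = 588757$986755775647  (last char: '7')
  sorted[7] = 647588757$986755775  (last char: '5')
  sorted[8] = 6755775647588757$98  (last char: '8')
  sorted[9] = 7$98675577564758875  (last char: '5')
  sorted[10] = 755775647588757$986  (last char: '6')
  sorted[11] = 75647588757$9867557  (last char: '7')
  sorted[12] = 757$986755775647588  (last char: '8')
  sorted[13] = 7588757$98675577564  (last char: '4')
  sorted[14] = 775647588757$986755  (last char: '5')
  sorted[15] = 86755775647588757$9  (last char: '9')
  sorted[16] = 8757$98675577564758  (last char: '8')
  sorted[17] = 88757$9867557756475  (last char: '5')
  sorted[18] = 986755775647588757$  (last char: '$')
Last column: 767775758567845985$
Original string S is at sorted index 18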